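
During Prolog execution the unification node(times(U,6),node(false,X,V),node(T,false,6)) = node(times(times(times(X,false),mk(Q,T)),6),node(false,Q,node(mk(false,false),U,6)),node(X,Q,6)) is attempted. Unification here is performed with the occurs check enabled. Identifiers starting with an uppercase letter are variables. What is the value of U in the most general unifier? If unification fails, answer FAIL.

Decompose node/3: times(U,6) = times(times(times(X,false),mk(Q,T)),6),  node(false,X,V) = node(false,Q,node(mk(false,false),U,6)),  node(T,false,6) = node(X,Q,6).
Decompose times/2: U = times(times(X,false),mk(Q,T)),  6 = 6.
Bind U := times(times(X,false),mk(Q,T)); substituting into the one remaining equation that mentions U gives: node(false,X,V) = node(false,Q,node(mk(false,false),times(times(X,false),mk(Q,T)),6)).
Delete trivial equation 6 = 6.
Decompose node/3: false = false,  X = Q,  V = node(mk(false,false),times(times(X,false),mk(Q,T)),6).
Delete trivial equation false = false.
Bind X := Q; substituting into the remaining equations gives: V = node(mk(false,false),times(times(Q,false),mk(Q,T)),6),  node(T,false,6) = node(Q,Q,6). Substituting into the earlier binding gives U := times(times(Q,false),mk(Q,T)).
Bind V := node(mk(false,false),times(times(Q,false),mk(Q,T)),6); no other remaining equation mentions V.
Decompose node/3: T = Q,  false = Q,  6 = 6.
Bind T := Q; no other remaining equation mentions T. Substituting into the earlier bindings gives U := times(times(Q,false),mk(Q,Q)), V := node(mk(false,false),times(times(Q,false),mk(Q,Q)),6).
Bind Q := false; no other remaining equation mentions Q. Substituting into the earlier bindings gives U := times(times(false,false),mk(false,false)), X := false, V := node(mk(false,false),times(times(false,false),mk(false,false)),6), T := false.
Delete trivial equation 6 = 6.
MGU = { U ↦ times(times(false,false),mk(false,false)), X ↦ false, V ↦ node(mk(false,false),times(times(false,false),mk(false,false)),6), T ↦ false, Q ↦ false }, so U ↦ times(times(false,false),mk(false,false)).

times(times(false,false),mk(false,false))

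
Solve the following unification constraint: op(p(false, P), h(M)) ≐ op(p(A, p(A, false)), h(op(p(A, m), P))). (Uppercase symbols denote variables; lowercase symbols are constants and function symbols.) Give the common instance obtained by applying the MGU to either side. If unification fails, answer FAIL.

op(p(false, p(false, false)), h(op(p(false, m), p(false, false))))

Decompose op/2: p(false, P) ≐ p(A, p(A, false)),  h(M) ≐ h(op(p(A, m), P)).
Decompose p/2: false ≐ A,  P ≐ p(A, false).
Bind A := false; substituting into the remaining equations gives: P ≐ p(false, false),  h(M) ≐ h(op(p(false, m), P)).
Bind P := p(false, false); substituting into the remaining equation gives: h(M) ≐ h(op(p(false, m), p(false, false))).
Decompose h/1: M ≐ op(p(false, m), p(false, false)).
Bind M := op(p(false, m), p(false, false)).
Applying the MGU to either side gives op(p(false, p(false, false)), h(op(p(false, m), p(false, false)))).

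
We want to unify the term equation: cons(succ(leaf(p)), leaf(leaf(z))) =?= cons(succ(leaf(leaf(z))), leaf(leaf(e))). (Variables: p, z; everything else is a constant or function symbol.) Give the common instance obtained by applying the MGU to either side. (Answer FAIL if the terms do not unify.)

cons(succ(leaf(leaf(e))), leaf(leaf(e)))

Decompose cons/2: succ(leaf(p)) =?= succ(leaf(leaf(z))),  leaf(leaf(z)) =?= leaf(leaf(e)).
Decompose succ/1: leaf(p) =?= leaf(leaf(z)).
Decompose leaf/1: p =?= leaf(z).
Bind p := leaf(z); no other remaining equation mentions p.
Decompose leaf/1: leaf(z) =?= leaf(e).
Decompose leaf/1: z =?= e.
Bind z := e. Substituting into the earlier binding gives p := leaf(e).
Applying the MGU to either side gives cons(succ(leaf(leaf(e))), leaf(leaf(e))).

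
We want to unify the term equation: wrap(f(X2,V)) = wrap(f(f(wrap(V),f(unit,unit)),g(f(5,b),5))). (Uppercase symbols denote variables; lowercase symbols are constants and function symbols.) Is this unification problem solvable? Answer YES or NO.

Decompose wrap/1: f(X2,V) = f(f(wrap(V),f(unit,unit)),g(f(5,b),5)).
Decompose f/2: X2 = f(wrap(V),f(unit,unit)),  V = g(f(5,b),5).
Bind X2 := f(wrap(V),f(unit,unit)); no other remaining equation mentions X2.
Bind V := g(f(5,b),5). Substituting into the earlier binding gives X2 := f(wrap(g(f(5,b),5)),f(unit,unit)).
No equations remain and no clash or occurs-check failure arose, so a unifier exists.

YES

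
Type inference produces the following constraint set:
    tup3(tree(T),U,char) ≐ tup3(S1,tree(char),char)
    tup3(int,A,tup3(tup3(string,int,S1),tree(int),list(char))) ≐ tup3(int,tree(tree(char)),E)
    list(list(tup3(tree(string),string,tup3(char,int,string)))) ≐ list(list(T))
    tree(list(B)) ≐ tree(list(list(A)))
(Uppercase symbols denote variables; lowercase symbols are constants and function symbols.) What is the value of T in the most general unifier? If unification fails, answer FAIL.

Decompose tup3/3: tree(T) ≐ S1,  U ≐ tree(char),  char ≐ char.
Bind S1 := tree(T); substituting into the one remaining equation that mentions S1 gives: tup3(int,A,tup3(tup3(string,int,tree(T)),tree(int),list(char))) ≐ tup3(int,tree(tree(char)),E).
Bind U := tree(char); no other remaining equation mentions U.
Delete trivial equation char ≐ char.
Decompose tup3/3: int ≐ int,  A ≐ tree(tree(char)),  tup3(tup3(string,int,tree(T)),tree(int),list(char)) ≐ E.
Delete trivial equation int ≐ int.
Bind A := tree(tree(char)); substituting into the one remaining equation that mentions A gives: tree(list(B)) ≐ tree(list(list(tree(tree(char))))).
Bind E := tup3(tup3(string,int,tree(T)),tree(int),list(char)); no other remaining equation mentions E.
Decompose list/1: list(tup3(tree(string),string,tup3(char,int,string))) ≐ list(T).
Decompose list/1: tup3(tree(string),string,tup3(char,int,string)) ≐ T.
Bind T := tup3(tree(string),string,tup3(char,int,string)); no other remaining equation mentions T. Substituting into the earlier bindings gives S1 := tree(tup3(tree(string),string,tup3(char,int,string))), E := tup3(tup3(string,int,tree(tup3(tree(string),string,tup3(char,int,string)))),tree(int),list(char)).
Decompose tree/1: list(B) ≐ list(list(tree(tree(char)))).
Decompose list/1: B ≐ list(tree(tree(char))).
Bind B := list(tree(tree(char))).
MGU = { S1 := tree(tup3(tree(string),string,tup3(char,int,string))), U := tree(char), A := tree(tree(char)), E := tup3(tup3(string,int,tree(tup3(tree(string),string,tup3(char,int,string)))),tree(int),list(char)), T := tup3(tree(string),string,tup3(char,int,string)), B := list(tree(tree(char))) }, so T := tup3(tree(string),string,tup3(char,int,string)).

tup3(tree(string),string,tup3(char,int,string))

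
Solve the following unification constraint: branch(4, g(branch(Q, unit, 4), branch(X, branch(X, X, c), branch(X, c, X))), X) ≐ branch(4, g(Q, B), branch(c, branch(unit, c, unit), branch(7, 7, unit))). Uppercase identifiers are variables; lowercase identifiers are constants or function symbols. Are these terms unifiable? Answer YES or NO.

Decompose branch/3: 4 ≐ 4,  g(branch(Q, unit, 4), branch(X, branch(X, X, c), branch(X, c, X))) ≐ g(Q, B),  X ≐ branch(c, branch(unit, c, unit), branch(7, 7, unit)).
Delete trivial equation 4 ≐ 4.
Decompose g/2: branch(Q, unit, 4) ≐ Q,  branch(X, branch(X, X, c), branch(X, c, X)) ≐ B.
Occurs check fails: Q occurs in branch(Q, unit, 4); the equation Q ≐ branch(Q, unit, 4) has no finite solution.

NO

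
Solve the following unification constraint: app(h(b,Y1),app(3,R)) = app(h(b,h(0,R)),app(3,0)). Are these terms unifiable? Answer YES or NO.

YES

Decompose app/2: h(b,Y1) = h(b,h(0,R)),  app(3,R) = app(3,0).
Decompose h/2: b = b,  Y1 = h(0,R).
Delete trivial equation b = b.
Bind Y1 := h(0,R); no other remaining equation mentions Y1.
Decompose app/2: 3 = 3,  R = 0.
Delete trivial equation 3 = 3.
Bind R := 0. Substituting into the earlier binding gives Y1 := h(0,0).
No equations remain and no clash or occurs-check failure arose, so a unifier exists.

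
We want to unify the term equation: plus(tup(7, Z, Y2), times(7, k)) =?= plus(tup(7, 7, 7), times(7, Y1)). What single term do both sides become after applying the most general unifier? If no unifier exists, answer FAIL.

Decompose plus/2: tup(7, Z, Y2) =?= tup(7, 7, 7),  times(7, k) =?= times(7, Y1).
Decompose tup/3: 7 =?= 7,  Z =?= 7,  Y2 =?= 7.
Delete trivial equation 7 =?= 7.
Bind Z := 7; no other remaining equation mentions Z.
Bind Y2 := 7; no other remaining equation mentions Y2.
Decompose times/2: 7 =?= 7,  k =?= Y1.
Delete trivial equation 7 =?= 7.
Bind Y1 := k.
Applying the MGU to either side gives plus(tup(7, 7, 7), times(7, k)).

plus(tup(7, 7, 7), times(7, k))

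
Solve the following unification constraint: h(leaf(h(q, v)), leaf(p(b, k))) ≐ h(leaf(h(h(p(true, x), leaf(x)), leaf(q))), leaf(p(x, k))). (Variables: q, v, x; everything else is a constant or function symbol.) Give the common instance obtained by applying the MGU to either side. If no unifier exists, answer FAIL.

h(leaf(h(h(p(true, b), leaf(b)), leaf(h(p(true, b), leaf(b))))), leaf(p(b, k)))

Decompose h/2: leaf(h(q, v)) ≐ leaf(h(h(p(true, x), leaf(x)), leaf(q))),  leaf(p(b, k)) ≐ leaf(p(x, k)).
Decompose leaf/1: h(q, v) ≐ h(h(p(true, x), leaf(x)), leaf(q)).
Decompose h/2: q ≐ h(p(true, x), leaf(x)),  v ≐ leaf(q).
Bind q := h(p(true, x), leaf(x)); substituting into the one remaining equation that mentions q gives: v ≐ leaf(h(p(true, x), leaf(x))).
Bind v := leaf(h(p(true, x), leaf(x))); no other remaining equation mentions v.
Decompose leaf/1: p(b, k) ≐ p(x, k).
Decompose p/2: b ≐ x,  k ≐ k.
Bind x := b; no other remaining equation mentions x. Substituting into the earlier bindings gives q := h(p(true, b), leaf(b)), v := leaf(h(p(true, b), leaf(b))).
Delete trivial equation k ≐ k.
Applying the MGU to either side gives h(leaf(h(h(p(true, b), leaf(b)), leaf(h(p(true, b), leaf(b))))), leaf(p(b, k))).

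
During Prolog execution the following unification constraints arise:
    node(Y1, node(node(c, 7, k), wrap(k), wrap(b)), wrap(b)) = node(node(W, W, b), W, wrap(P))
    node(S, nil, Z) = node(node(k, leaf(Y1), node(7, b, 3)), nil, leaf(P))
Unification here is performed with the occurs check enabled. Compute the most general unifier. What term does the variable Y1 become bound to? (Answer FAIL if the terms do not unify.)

node(node(node(c, 7, k), wrap(k), wrap(b)), node(node(c, 7, k), wrap(k), wrap(b)), b)

Decompose node/3: Y1 = node(W, W, b),  node(node(c, 7, k), wrap(k), wrap(b)) = W,  wrap(b) = wrap(P).
Bind Y1 := node(W, W, b); substituting into the one remaining equation that mentions Y1 gives: node(S, nil, Z) = node(node(k, leaf(node(W, W, b)), node(7, b, 3)), nil, leaf(P)).
Bind W := node(node(c, 7, k), wrap(k), wrap(b)); substituting into the one remaining equation that mentions W gives: node(S, nil, Z) = node(node(k, leaf(node(node(node(c, 7, k), wrap(k), wrap(b)), node(node(c, 7, k), wrap(k), wrap(b)), b)), node(7, b, 3)), nil, leaf(P)). Substituting into the earlier binding gives Y1 := node(node(node(c, 7, k), wrap(k), wrap(b)), node(node(c, 7, k), wrap(k), wrap(b)), b).
Decompose wrap/1: b = P.
Bind P := b; substituting into the remaining equation gives: node(S, nil, Z) = node(node(k, leaf(node(node(node(c, 7, k), wrap(k), wrap(b)), node(node(c, 7, k), wrap(k), wrap(b)), b)), node(7, b, 3)), nil, leaf(b)).
Decompose node/3: S = node(k, leaf(node(node(node(c, 7, k), wrap(k), wrap(b)), node(node(c, 7, k), wrap(k), wrap(b)), b)), node(7, b, 3)),  nil = nil,  Z = leaf(b).
Bind S := node(k, leaf(node(node(node(c, 7, k), wrap(k), wrap(b)), node(node(c, 7, k), wrap(k), wrap(b)), b)), node(7, b, 3)); no other remaining equation mentions S.
Delete trivial equation nil = nil.
Bind Z := leaf(b).
MGU = { Y1 -> node(node(node(c, 7, k), wrap(k), wrap(b)), node(node(c, 7, k), wrap(k), wrap(b)), b), W -> node(node(c, 7, k), wrap(k), wrap(b)), P -> b, S -> node(k, leaf(node(node(node(c, 7, k), wrap(k), wrap(b)), node(node(c, 7, k), wrap(k), wrap(b)), b)), node(7, b, 3)), Z -> leaf(b) }, so Y1 -> node(node(node(c, 7, k), wrap(k), wrap(b)), node(node(c, 7, k), wrap(k), wrap(b)), b).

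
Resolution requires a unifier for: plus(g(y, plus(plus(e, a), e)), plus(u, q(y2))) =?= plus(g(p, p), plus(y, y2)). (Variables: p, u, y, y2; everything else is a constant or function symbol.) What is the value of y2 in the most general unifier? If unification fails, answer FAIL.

Decompose plus/2: g(y, plus(plus(e, a), e)) =?= g(p, p),  plus(u, q(y2)) =?= plus(y, y2).
Decompose g/2: y =?= p,  plus(plus(e, a), e) =?= p.
Bind y := p; substituting into the one remaining equation that mentions y gives: plus(u, q(y2)) =?= plus(p, y2).
Bind p := plus(plus(e, a), e); substituting into the remaining equation gives: plus(u, q(y2)) =?= plus(plus(plus(e, a), e), y2). Substituting into the earlier binding gives y := plus(plus(e, a), e).
Decompose plus/2: u =?= plus(plus(e, a), e),  q(y2) =?= y2.
Bind u := plus(plus(e, a), e); no other remaining equation mentions u.
Occurs check fails: y2 occurs in q(y2); the equation y2 =?= q(y2) has no finite solution.

FAIL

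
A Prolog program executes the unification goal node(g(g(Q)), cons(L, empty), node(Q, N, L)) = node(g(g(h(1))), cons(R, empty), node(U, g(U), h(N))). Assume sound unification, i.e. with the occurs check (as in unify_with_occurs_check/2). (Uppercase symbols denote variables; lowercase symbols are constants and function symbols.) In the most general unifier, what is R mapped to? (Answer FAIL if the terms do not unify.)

h(g(h(1)))

Decompose node/3: g(g(Q)) = g(g(h(1))),  cons(L, empty) = cons(R, empty),  node(Q, N, L) = node(U, g(U), h(N)).
Decompose g/1: g(Q) = g(h(1)).
Decompose g/1: Q = h(1).
Bind Q := h(1); substituting into the one remaining equation that mentions Q gives: node(h(1), N, L) = node(U, g(U), h(N)).
Decompose cons/2: L = R,  empty = empty.
Bind L := R; substituting into the one remaining equation that mentions L gives: node(h(1), N, R) = node(U, g(U), h(N)).
Delete trivial equation empty = empty.
Decompose node/3: h(1) = U,  N = g(U),  R = h(N).
Bind U := h(1); substituting into the one remaining equation that mentions U gives: N = g(h(1)).
Bind N := g(h(1)); substituting into the remaining equation gives: R = h(g(h(1))).
Bind R := h(g(h(1))). Substituting into the earlier binding gives L := h(g(h(1))).
MGU = { Q -> h(1), L -> h(g(h(1))), U -> h(1), N -> g(h(1)), R -> h(g(h(1))) }, so R -> h(g(h(1))).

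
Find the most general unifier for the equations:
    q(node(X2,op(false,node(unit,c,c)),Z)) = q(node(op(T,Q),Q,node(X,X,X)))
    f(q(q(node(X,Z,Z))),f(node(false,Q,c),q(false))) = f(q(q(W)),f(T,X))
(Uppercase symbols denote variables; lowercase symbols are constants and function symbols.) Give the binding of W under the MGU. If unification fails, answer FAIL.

node(q(false),node(q(false),q(false),q(false)),node(q(false),q(false),q(false)))

Decompose q/1: node(X2,op(false,node(unit,c,c)),Z) = node(op(T,Q),Q,node(X,X,X)).
Decompose node/3: X2 = op(T,Q),  op(false,node(unit,c,c)) = Q,  Z = node(X,X,X).
Bind X2 := op(T,Q); no other remaining equation mentions X2.
Bind Q := op(false,node(unit,c,c)); substituting into the one remaining equation that mentions Q gives: f(q(q(node(X,Z,Z))),f(node(false,op(false,node(unit,c,c)),c),q(false))) = f(q(q(W)),f(T,X)). Substituting into the earlier binding gives X2 := op(T,op(false,node(unit,c,c))).
Bind Z := node(X,X,X); substituting into the remaining equation gives: f(q(q(node(X,node(X,X,X),node(X,X,X)))),f(node(false,op(false,node(unit,c,c)),c),q(false))) = f(q(q(W)),f(T,X)).
Decompose f/2: q(q(node(X,node(X,X,X),node(X,X,X)))) = q(q(W)),  f(node(false,op(false,node(unit,c,c)),c),q(false)) = f(T,X).
Decompose q/1: q(node(X,node(X,X,X),node(X,X,X))) = q(W).
Decompose q/1: node(X,node(X,X,X),node(X,X,X)) = W.
Bind W := node(X,node(X,X,X),node(X,X,X)); no other remaining equation mentions W.
Decompose f/2: node(false,op(false,node(unit,c,c)),c) = T,  q(false) = X.
Bind T := node(false,op(false,node(unit,c,c)),c); no other remaining equation mentions T. Substituting into the earlier binding gives X2 := op(node(false,op(false,node(unit,c,c)),c),op(false,node(unit,c,c))).
Bind X := q(false). Substituting into the earlier bindings gives Z := node(q(false),q(false),q(false)), W := node(q(false),node(q(false),q(false),q(false)),node(q(false),q(false),q(false))).
MGU = { X2 ↦ op(node(false,op(false,node(unit,c,c)),c),op(false,node(unit,c,c))), Q ↦ op(false,node(unit,c,c)), Z ↦ node(q(false),q(false),q(false)), W ↦ node(q(false),node(q(false),q(false),q(false)),node(q(false),q(false),q(false))), T ↦ node(false,op(false,node(unit,c,c)),c), X ↦ q(false) }, so W ↦ node(q(false),node(q(false),q(false),q(false)),node(q(false),q(false),q(false))).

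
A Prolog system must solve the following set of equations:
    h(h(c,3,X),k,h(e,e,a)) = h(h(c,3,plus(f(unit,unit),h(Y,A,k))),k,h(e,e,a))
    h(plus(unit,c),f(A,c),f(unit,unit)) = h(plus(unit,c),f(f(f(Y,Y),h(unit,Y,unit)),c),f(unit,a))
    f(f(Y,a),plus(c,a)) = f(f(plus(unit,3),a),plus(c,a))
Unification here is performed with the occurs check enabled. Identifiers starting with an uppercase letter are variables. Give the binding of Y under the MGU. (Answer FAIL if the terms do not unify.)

FAIL

Decompose h/3: h(c,3,X) = h(c,3,plus(f(unit,unit),h(Y,A,k))),  k = k,  h(e,e,a) = h(e,e,a).
Decompose h/3: c = c,  3 = 3,  X = plus(f(unit,unit),h(Y,A,k)).
Delete trivial equation c = c.
Delete trivial equation 3 = 3.
Bind X := plus(f(unit,unit),h(Y,A,k)); no other remaining equation mentions X.
Delete trivial equation k = k.
Delete trivial equation h(e,e,a) = h(e,e,a).
Decompose h/3: plus(unit,c) = plus(unit,c),  f(A,c) = f(f(f(Y,Y),h(unit,Y,unit)),c),  f(unit,unit) = f(unit,a).
Delete trivial equation plus(unit,c) = plus(unit,c).
Decompose f/2: A = f(f(Y,Y),h(unit,Y,unit)),  c = c.
Bind A := f(f(Y,Y),h(unit,Y,unit)); no other remaining equation mentions A. Substituting into the earlier binding gives X := plus(f(unit,unit),h(Y,f(f(Y,Y),h(unit,Y,unit)),k)).
Delete trivial equation c = c.
Decompose f/2: unit = unit,  unit = a.
Delete trivial equation unit = unit.
Clash: constants unit and a differ; no unifier exists.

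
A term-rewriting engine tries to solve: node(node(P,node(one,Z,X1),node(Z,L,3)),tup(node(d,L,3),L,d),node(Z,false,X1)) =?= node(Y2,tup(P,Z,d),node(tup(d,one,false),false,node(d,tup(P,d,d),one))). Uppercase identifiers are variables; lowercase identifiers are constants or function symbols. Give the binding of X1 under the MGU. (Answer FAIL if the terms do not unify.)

node(d,tup(node(d,tup(d,one,false),3),d,d),one)

Decompose node/3: node(P,node(one,Z,X1),node(Z,L,3)) =?= Y2,  tup(node(d,L,3),L,d) =?= tup(P,Z,d),  node(Z,false,X1) =?= node(tup(d,one,false),false,node(d,tup(P,d,d),one)).
Bind Y2 := node(P,node(one,Z,X1),node(Z,L,3)); no other remaining equation mentions Y2.
Decompose tup/3: node(d,L,3) =?= P,  L =?= Z,  d =?= d.
Bind P := node(d,L,3); substituting into the one remaining equation that mentions P gives: node(Z,false,X1) =?= node(tup(d,one,false),false,node(d,tup(node(d,L,3),d,d),one)). Substituting into the earlier binding gives Y2 := node(node(d,L,3),node(one,Z,X1),node(Z,L,3)).
Bind L := Z; substituting into the one remaining equation that mentions L gives: node(Z,false,X1) =?= node(tup(d,one,false),false,node(d,tup(node(d,Z,3),d,d),one)). Substituting into the earlier bindings gives Y2 := node(node(d,Z,3),node(one,Z,X1),node(Z,Z,3)), P := node(d,Z,3).
Delete trivial equation d =?= d.
Decompose node/3: Z =?= tup(d,one,false),  false =?= false,  X1 =?= node(d,tup(node(d,Z,3),d,d),one).
Bind Z := tup(d,one,false); substituting into the one remaining equation that mentions Z gives: X1 =?= node(d,tup(node(d,tup(d,one,false),3),d,d),one). Substituting into the earlier bindings gives Y2 := node(node(d,tup(d,one,false),3),node(one,tup(d,one,false),X1),node(tup(d,one,false),tup(d,one,false),3)), P := node(d,tup(d,one,false),3), L := tup(d,one,false).
Delete trivial equation false =?= false.
Bind X1 := node(d,tup(node(d,tup(d,one,false),3),d,d),one). Substituting into the earlier binding gives Y2 := node(node(d,tup(d,one,false),3),node(one,tup(d,one,false),node(d,tup(node(d,tup(d,one,false),3),d,d),one)),node(tup(d,one,false),tup(d,one,false),3)).
MGU = { Y2 := node(node(d,tup(d,one,false),3),node(one,tup(d,one,false),node(d,tup(node(d,tup(d,one,false),3),d,d),one)),node(tup(d,one,false),tup(d,one,false),3)), P := node(d,tup(d,one,false),3), L := tup(d,one,false), Z := tup(d,one,false), X1 := node(d,tup(node(d,tup(d,one,false),3),d,d),one) }, so X1 := node(d,tup(node(d,tup(d,one,false),3),d,d),one).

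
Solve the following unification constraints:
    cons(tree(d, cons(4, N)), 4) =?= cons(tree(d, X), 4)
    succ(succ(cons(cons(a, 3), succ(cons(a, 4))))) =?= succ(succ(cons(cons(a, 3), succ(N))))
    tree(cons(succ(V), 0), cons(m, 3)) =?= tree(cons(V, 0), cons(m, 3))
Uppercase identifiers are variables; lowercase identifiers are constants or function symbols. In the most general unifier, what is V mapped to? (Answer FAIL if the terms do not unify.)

Decompose cons/2: tree(d, cons(4, N)) =?= tree(d, X),  4 =?= 4.
Decompose tree/2: d =?= d,  cons(4, N) =?= X.
Delete trivial equation d =?= d.
Bind X := cons(4, N); no other remaining equation mentions X.
Delete trivial equation 4 =?= 4.
Decompose succ/1: succ(cons(cons(a, 3), succ(cons(a, 4)))) =?= succ(cons(cons(a, 3), succ(N))).
Decompose succ/1: cons(cons(a, 3), succ(cons(a, 4))) =?= cons(cons(a, 3), succ(N)).
Decompose cons/2: cons(a, 3) =?= cons(a, 3),  succ(cons(a, 4)) =?= succ(N).
Delete trivial equation cons(a, 3) =?= cons(a, 3).
Decompose succ/1: cons(a, 4) =?= N.
Bind N := cons(a, 4); no other remaining equation mentions N. Substituting into the earlier binding gives X := cons(4, cons(a, 4)).
Decompose tree/2: cons(succ(V), 0) =?= cons(V, 0),  cons(m, 3) =?= cons(m, 3).
Decompose cons/2: succ(V) =?= V,  0 =?= 0.
Occurs check fails: V occurs in succ(V); the equation V =?= succ(V) has no finite solution.

FAIL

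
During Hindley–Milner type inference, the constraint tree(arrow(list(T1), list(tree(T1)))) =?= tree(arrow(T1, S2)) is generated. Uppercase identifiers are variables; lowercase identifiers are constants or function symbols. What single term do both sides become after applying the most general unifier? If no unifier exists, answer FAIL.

Decompose tree/1: arrow(list(T1), list(tree(T1))) =?= arrow(T1, S2).
Decompose arrow/2: list(T1) =?= T1,  list(tree(T1)) =?= S2.
Occurs check fails: T1 occurs in list(T1); the equation T1 =?= list(T1) has no finite solution.

FAIL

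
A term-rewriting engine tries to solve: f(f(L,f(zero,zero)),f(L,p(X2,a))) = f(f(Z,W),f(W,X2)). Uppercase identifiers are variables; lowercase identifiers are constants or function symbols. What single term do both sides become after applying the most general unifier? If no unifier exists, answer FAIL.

Decompose f/2: f(L,f(zero,zero)) = f(Z,W),  f(L,p(X2,a)) = f(W,X2).
Decompose f/2: L = Z,  f(zero,zero) = W.
Bind L := Z; substituting into the one remaining equation that mentions L gives: f(Z,p(X2,a)) = f(W,X2).
Bind W := f(zero,zero); substituting into the remaining equation gives: f(Z,p(X2,a)) = f(f(zero,zero),X2).
Decompose f/2: Z = f(zero,zero),  p(X2,a) = X2.
Bind Z := f(zero,zero); no other remaining equation mentions Z. Substituting into the earlier binding gives L := f(zero,zero).
Occurs check fails: X2 occurs in p(X2,a); the equation X2 = p(X2,a) has no finite solution.

FAIL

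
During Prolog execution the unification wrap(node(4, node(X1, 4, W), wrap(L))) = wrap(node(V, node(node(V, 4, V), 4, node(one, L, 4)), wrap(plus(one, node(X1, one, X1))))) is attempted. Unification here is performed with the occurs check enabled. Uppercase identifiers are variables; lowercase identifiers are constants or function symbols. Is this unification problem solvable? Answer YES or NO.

YES

Decompose wrap/1: node(4, node(X1, 4, W), wrap(L)) = node(V, node(node(V, 4, V), 4, node(one, L, 4)), wrap(plus(one, node(X1, one, X1)))).
Decompose node/3: 4 = V,  node(X1, 4, W) = node(node(V, 4, V), 4, node(one, L, 4)),  wrap(L) = wrap(plus(one, node(X1, one, X1))).
Bind V := 4; substituting into the one remaining equation that mentions V gives: node(X1, 4, W) = node(node(4, 4, 4), 4, node(one, L, 4)).
Decompose node/3: X1 = node(4, 4, 4),  4 = 4,  W = node(one, L, 4).
Bind X1 := node(4, 4, 4); substituting into the one remaining equation that mentions X1 gives: wrap(L) = wrap(plus(one, node(node(4, 4, 4), one, node(4, 4, 4)))).
Delete trivial equation 4 = 4.
Bind W := node(one, L, 4); no other remaining equation mentions W.
Decompose wrap/1: L = plus(one, node(node(4, 4, 4), one, node(4, 4, 4))).
Bind L := plus(one, node(node(4, 4, 4), one, node(4, 4, 4))). Substituting into the earlier binding gives W := node(one, plus(one, node(node(4, 4, 4), one, node(4, 4, 4))), 4).
No equations remain and no clash or occurs-check failure arose, so a unifier exists.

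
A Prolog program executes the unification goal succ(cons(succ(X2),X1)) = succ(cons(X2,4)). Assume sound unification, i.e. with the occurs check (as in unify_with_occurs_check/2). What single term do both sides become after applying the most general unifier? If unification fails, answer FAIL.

FAIL

Decompose succ/1: cons(succ(X2),X1) = cons(X2,4).
Decompose cons/2: succ(X2) = X2,  X1 = 4.
Occurs check fails: X2 occurs in succ(X2); the equation X2 = succ(X2) has no finite solution.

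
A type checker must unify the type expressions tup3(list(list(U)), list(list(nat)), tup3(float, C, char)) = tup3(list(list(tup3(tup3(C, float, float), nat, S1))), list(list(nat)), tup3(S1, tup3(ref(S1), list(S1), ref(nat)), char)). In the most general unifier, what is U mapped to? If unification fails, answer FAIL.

tup3(tup3(tup3(ref(float), list(float), ref(nat)), float, float), nat, float)

Decompose tup3/3: list(list(U)) = list(list(tup3(tup3(C, float, float), nat, S1))),  list(list(nat)) = list(list(nat)),  tup3(float, C, char) = tup3(S1, tup3(ref(S1), list(S1), ref(nat)), char).
Decompose list/1: list(U) = list(tup3(tup3(C, float, float), nat, S1)).
Decompose list/1: U = tup3(tup3(C, float, float), nat, S1).
Bind U := tup3(tup3(C, float, float), nat, S1); no other remaining equation mentions U.
Delete trivial equation list(list(nat)) = list(list(nat)).
Decompose tup3/3: float = S1,  C = tup3(ref(S1), list(S1), ref(nat)),  char = char.
Bind S1 := float; substituting into the one remaining equation that mentions S1 gives: C = tup3(ref(float), list(float), ref(nat)). Substituting into the earlier binding gives U := tup3(tup3(C, float, float), nat, float).
Bind C := tup3(ref(float), list(float), ref(nat)); no other remaining equation mentions C. Substituting into the earlier binding gives U := tup3(tup3(tup3(ref(float), list(float), ref(nat)), float, float), nat, float).
Delete trivial equation char = char.
MGU = { U -> tup3(tup3(tup3(ref(float), list(float), ref(nat)), float, float), nat, float), S1 -> float, C -> tup3(ref(float), list(float), ref(nat)) }, so U -> tup3(tup3(tup3(ref(float), list(float), ref(nat)), float, float), nat, float).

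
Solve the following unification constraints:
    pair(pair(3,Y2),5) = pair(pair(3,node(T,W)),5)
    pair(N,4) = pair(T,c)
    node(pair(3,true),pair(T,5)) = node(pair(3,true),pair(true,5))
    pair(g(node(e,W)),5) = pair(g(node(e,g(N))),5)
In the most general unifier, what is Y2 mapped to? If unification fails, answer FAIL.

Decompose pair/2: pair(3,Y2) = pair(3,node(T,W)),  5 = 5.
Decompose pair/2: 3 = 3,  Y2 = node(T,W).
Delete trivial equation 3 = 3.
Bind Y2 := node(T,W); no other remaining equation mentions Y2.
Delete trivial equation 5 = 5.
Decompose pair/2: N = T,  4 = c.
Bind N := T; substituting into the one remaining equation that mentions N gives: pair(g(node(e,W)),5) = pair(g(node(e,g(T))),5).
Clash: constants 4 and c differ; no unifier exists.

FAIL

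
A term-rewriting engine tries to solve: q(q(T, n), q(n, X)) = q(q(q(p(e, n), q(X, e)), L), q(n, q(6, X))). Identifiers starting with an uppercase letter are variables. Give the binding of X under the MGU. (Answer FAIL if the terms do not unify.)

FAIL

Decompose q/2: q(T, n) = q(q(p(e, n), q(X, e)), L),  q(n, X) = q(n, q(6, X)).
Decompose q/2: T = q(p(e, n), q(X, e)),  n = L.
Bind T := q(p(e, n), q(X, e)); no other remaining equation mentions T.
Bind L := n; no other remaining equation mentions L.
Decompose q/2: n = n,  X = q(6, X).
Delete trivial equation n = n.
Occurs check fails: X occurs in q(6, X); the equation X = q(6, X) has no finite solution.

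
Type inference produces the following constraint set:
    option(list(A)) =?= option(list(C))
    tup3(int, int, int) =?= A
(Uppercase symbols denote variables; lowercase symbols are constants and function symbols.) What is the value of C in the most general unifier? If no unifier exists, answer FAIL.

Decompose option/1: list(A) =?= list(C).
Decompose list/1: A =?= C.
Bind A := C; substituting into the remaining equation gives: tup3(int, int, int) =?= C.
Bind C := tup3(int, int, int). Substituting into the earlier binding gives A := tup3(int, int, int).
MGU = { A := tup3(int, int, int), C := tup3(int, int, int) }, so C := tup3(int, int, int).

tup3(int, int, int)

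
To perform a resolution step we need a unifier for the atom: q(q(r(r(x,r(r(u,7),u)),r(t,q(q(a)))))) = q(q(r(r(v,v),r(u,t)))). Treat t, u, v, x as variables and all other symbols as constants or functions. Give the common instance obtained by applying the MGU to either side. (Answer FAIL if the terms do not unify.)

q(q(r(r(r(r(q(q(a)),7),q(q(a))),r(r(q(q(a)),7),q(q(a)))),r(q(q(a)),q(q(a))))))

Decompose q/1: q(r(r(x,r(r(u,7),u)),r(t,q(q(a))))) = q(r(r(v,v),r(u,t))).
Decompose q/1: r(r(x,r(r(u,7),u)),r(t,q(q(a)))) = r(r(v,v),r(u,t)).
Decompose r/2: r(x,r(r(u,7),u)) = r(v,v),  r(t,q(q(a))) = r(u,t).
Decompose r/2: x = v,  r(r(u,7),u) = v.
Bind x := v; no other remaining equation mentions x.
Bind v := r(r(u,7),u); no other remaining equation mentions v. Substituting into the earlier binding gives x := r(r(u,7),u).
Decompose r/2: t = u,  q(q(a)) = t.
Bind t := u; substituting into the remaining equation gives: q(q(a)) = u.
Bind u := q(q(a)). Substituting into the earlier bindings gives x := r(r(q(q(a)),7),q(q(a))), v := r(r(q(q(a)),7),q(q(a))), t := q(q(a)).
Applying the MGU to either side gives q(q(r(r(r(r(q(q(a)),7),q(q(a))),r(r(q(q(a)),7),q(q(a)))),r(q(q(a)),q(q(a)))))).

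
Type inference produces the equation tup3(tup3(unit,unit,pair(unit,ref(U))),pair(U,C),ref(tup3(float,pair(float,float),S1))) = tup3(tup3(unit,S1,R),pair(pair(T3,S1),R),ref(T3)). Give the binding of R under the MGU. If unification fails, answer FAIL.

pair(unit,ref(pair(tup3(float,pair(float,float),unit),unit)))

Decompose tup3/3: tup3(unit,unit,pair(unit,ref(U))) = tup3(unit,S1,R),  pair(U,C) = pair(pair(T3,S1),R),  ref(tup3(float,pair(float,float),S1)) = ref(T3).
Decompose tup3/3: unit = unit,  unit = S1,  pair(unit,ref(U)) = R.
Delete trivial equation unit = unit.
Bind S1 := unit; substituting into the 2 remaining equations that mention S1 gives: pair(U,C) = pair(pair(T3,unit),R),  ref(tup3(float,pair(float,float),unit)) = ref(T3).
Bind R := pair(unit,ref(U)); substituting into the one remaining equation that mentions R gives: pair(U,C) = pair(pair(T3,unit),pair(unit,ref(U))).
Decompose pair/2: U = pair(T3,unit),  C = pair(unit,ref(U)).
Bind U := pair(T3,unit); substituting into the one remaining equation that mentions U gives: C = pair(unit,ref(pair(T3,unit))). Substituting into the earlier binding gives R := pair(unit,ref(pair(T3,unit))).
Bind C := pair(unit,ref(pair(T3,unit))); no other remaining equation mentions C.
Decompose ref/1: tup3(float,pair(float,float),unit) = T3.
Bind T3 := tup3(float,pair(float,float),unit). Substituting into the earlier bindings gives R := pair(unit,ref(pair(tup3(float,pair(float,float),unit),unit))), U := pair(tup3(float,pair(float,float),unit),unit), C := pair(unit,ref(pair(tup3(float,pair(float,float),unit),unit))).
MGU = { S1 ↦ unit, R ↦ pair(unit,ref(pair(tup3(float,pair(float,float),unit),unit))), U ↦ pair(tup3(float,pair(float,float),unit),unit), C ↦ pair(unit,ref(pair(tup3(float,pair(float,float),unit),unit))), T3 ↦ tup3(float,pair(float,float),unit) }, so R ↦ pair(unit,ref(pair(tup3(float,pair(float,float),unit),unit))).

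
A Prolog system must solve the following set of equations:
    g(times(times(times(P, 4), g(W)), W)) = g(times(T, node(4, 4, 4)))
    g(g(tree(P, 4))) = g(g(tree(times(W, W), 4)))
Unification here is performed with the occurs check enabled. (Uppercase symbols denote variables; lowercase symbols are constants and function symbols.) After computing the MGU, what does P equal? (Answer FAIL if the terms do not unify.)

times(node(4, 4, 4), node(4, 4, 4))

Decompose g/1: times(times(times(P, 4), g(W)), W) = times(T, node(4, 4, 4)).
Decompose times/2: times(times(P, 4), g(W)) = T,  W = node(4, 4, 4).
Bind T := times(times(P, 4), g(W)); no other remaining equation mentions T.
Bind W := node(4, 4, 4); substituting into the remaining equation gives: g(g(tree(P, 4))) = g(g(tree(times(node(4, 4, 4), node(4, 4, 4)), 4))). Substituting into the earlier binding gives T := times(times(P, 4), g(node(4, 4, 4))).
Decompose g/1: g(tree(P, 4)) = g(tree(times(node(4, 4, 4), node(4, 4, 4)), 4)).
Decompose g/1: tree(P, 4) = tree(times(node(4, 4, 4), node(4, 4, 4)), 4).
Decompose tree/2: P = times(node(4, 4, 4), node(4, 4, 4)),  4 = 4.
Bind P := times(node(4, 4, 4), node(4, 4, 4)); no other remaining equation mentions P. Substituting into the earlier binding gives T := times(times(times(node(4, 4, 4), node(4, 4, 4)), 4), g(node(4, 4, 4))).
Delete trivial equation 4 = 4.
MGU = { T = times(times(times(node(4, 4, 4), node(4, 4, 4)), 4), g(node(4, 4, 4))), W = node(4, 4, 4), P = times(node(4, 4, 4), node(4, 4, 4)) }, so P = times(node(4, 4, 4), node(4, 4, 4)).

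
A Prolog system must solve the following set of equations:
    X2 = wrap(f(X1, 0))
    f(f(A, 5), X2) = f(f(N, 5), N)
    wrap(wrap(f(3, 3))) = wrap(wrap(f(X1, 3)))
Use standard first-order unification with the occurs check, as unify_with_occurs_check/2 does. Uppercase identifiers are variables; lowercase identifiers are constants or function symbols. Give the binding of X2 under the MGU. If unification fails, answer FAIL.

Bind X2 := wrap(f(X1, 0)); substituting into the one remaining equation that mentions X2 gives: f(f(A, 5), wrap(f(X1, 0))) = f(f(N, 5), N).
Decompose f/2: f(A, 5) = f(N, 5),  wrap(f(X1, 0)) = N.
Decompose f/2: A = N,  5 = 5.
Bind A := N; no other remaining equation mentions A.
Delete trivial equation 5 = 5.
Bind N := wrap(f(X1, 0)); no other remaining equation mentions N. Substituting into the earlier binding gives A := wrap(f(X1, 0)).
Decompose wrap/1: wrap(f(3, 3)) = wrap(f(X1, 3)).
Decompose wrap/1: f(3, 3) = f(X1, 3).
Decompose f/2: 3 = X1,  3 = 3.
Bind X1 := 3; no other remaining equation mentions X1. Substituting into the earlier bindings gives X2 := wrap(f(3, 0)), A := wrap(f(3, 0)), N := wrap(f(3, 0)).
Delete trivial equation 3 = 3.
MGU = { X2 -> wrap(f(3, 0)), A -> wrap(f(3, 0)), N -> wrap(f(3, 0)), X1 -> 3 }, so X2 -> wrap(f(3, 0)).

wrap(f(3, 0))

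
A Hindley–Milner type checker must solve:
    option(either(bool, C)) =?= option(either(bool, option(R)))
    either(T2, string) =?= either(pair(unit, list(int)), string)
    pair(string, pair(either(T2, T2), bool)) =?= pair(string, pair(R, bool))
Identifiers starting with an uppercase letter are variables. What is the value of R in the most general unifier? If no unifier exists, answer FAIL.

either(pair(unit, list(int)), pair(unit, list(int)))

Decompose option/1: either(bool, C) =?= either(bool, option(R)).
Decompose either/2: bool =?= bool,  C =?= option(R).
Delete trivial equation bool =?= bool.
Bind C := option(R); no other remaining equation mentions C.
Decompose either/2: T2 =?= pair(unit, list(int)),  string =?= string.
Bind T2 := pair(unit, list(int)); substituting into the one remaining equation that mentions T2 gives: pair(string, pair(either(pair(unit, list(int)), pair(unit, list(int))), bool)) =?= pair(string, pair(R, bool)).
Delete trivial equation string =?= string.
Decompose pair/2: string =?= string,  pair(either(pair(unit, list(int)), pair(unit, list(int))), bool) =?= pair(R, bool).
Delete trivial equation string =?= string.
Decompose pair/2: either(pair(unit, list(int)), pair(unit, list(int))) =?= R,  bool =?= bool.
Bind R := either(pair(unit, list(int)), pair(unit, list(int))); no other remaining equation mentions R. Substituting into the earlier binding gives C := option(either(pair(unit, list(int)), pair(unit, list(int)))).
Delete trivial equation bool =?= bool.
MGU = { C := option(either(pair(unit, list(int)), pair(unit, list(int)))), T2 := pair(unit, list(int)), R := either(pair(unit, list(int)), pair(unit, list(int))) }, so R := either(pair(unit, list(int)), pair(unit, list(int))).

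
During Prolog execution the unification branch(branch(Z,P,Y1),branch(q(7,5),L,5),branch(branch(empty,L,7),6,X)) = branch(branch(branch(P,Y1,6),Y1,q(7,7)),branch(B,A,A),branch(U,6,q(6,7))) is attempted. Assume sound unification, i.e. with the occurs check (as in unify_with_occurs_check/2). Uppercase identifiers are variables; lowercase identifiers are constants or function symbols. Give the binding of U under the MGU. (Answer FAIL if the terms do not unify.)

Decompose branch/3: branch(Z,P,Y1) = branch(branch(P,Y1,6),Y1,q(7,7)),  branch(q(7,5),L,5) = branch(B,A,A),  branch(branch(empty,L,7),6,X) = branch(U,6,q(6,7)).
Decompose branch/3: Z = branch(P,Y1,6),  P = Y1,  Y1 = q(7,7).
Bind Z := branch(P,Y1,6); no other remaining equation mentions Z.
Bind P := Y1; no other remaining equation mentions P. Substituting into the earlier binding gives Z := branch(Y1,Y1,6).
Bind Y1 := q(7,7); no other remaining equation mentions Y1. Substituting into the earlier bindings gives Z := branch(q(7,7),q(7,7),6), P := q(7,7).
Decompose branch/3: q(7,5) = B,  L = A,  5 = A.
Bind B := q(7,5); no other remaining equation mentions B.
Bind L := A; substituting into the one remaining equation that mentions L gives: branch(branch(empty,A,7),6,X) = branch(U,6,q(6,7)).
Bind A := 5; substituting into the remaining equation gives: branch(branch(empty,5,7),6,X) = branch(U,6,q(6,7)). Substituting into the earlier binding gives L := 5.
Decompose branch/3: branch(empty,5,7) = U,  6 = 6,  X = q(6,7).
Bind U := branch(empty,5,7); no other remaining equation mentions U.
Delete trivial equation 6 = 6.
Bind X := q(6,7).
MGU = { Z ↦ branch(q(7,7),q(7,7),6), P ↦ q(7,7), Y1 ↦ q(7,7), B ↦ q(7,5), L ↦ 5, A ↦ 5, U ↦ branch(empty,5,7), X ↦ q(6,7) }, so U ↦ branch(empty,5,7).

branch(empty,5,7)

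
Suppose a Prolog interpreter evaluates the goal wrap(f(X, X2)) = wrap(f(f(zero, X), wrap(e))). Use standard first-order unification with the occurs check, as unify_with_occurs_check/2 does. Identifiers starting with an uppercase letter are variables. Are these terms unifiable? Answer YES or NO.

NO

Decompose wrap/1: f(X, X2) = f(f(zero, X), wrap(e)).
Decompose f/2: X = f(zero, X),  X2 = wrap(e).
Occurs check fails: X occurs in f(zero, X); the equation X = f(zero, X) has no finite solution.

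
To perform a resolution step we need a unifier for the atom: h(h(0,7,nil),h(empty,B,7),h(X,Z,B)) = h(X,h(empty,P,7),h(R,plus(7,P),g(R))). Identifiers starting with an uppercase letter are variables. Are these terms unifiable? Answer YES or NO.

YES

Decompose h/3: h(0,7,nil) = X,  h(empty,B,7) = h(empty,P,7),  h(X,Z,B) = h(R,plus(7,P),g(R)).
Bind X := h(0,7,nil); substituting into the one remaining equation that mentions X gives: h(h(0,7,nil),Z,B) = h(R,plus(7,P),g(R)).
Decompose h/3: empty = empty,  B = P,  7 = 7.
Delete trivial equation empty = empty.
Bind B := P; substituting into the one remaining equation that mentions B gives: h(h(0,7,nil),Z,P) = h(R,plus(7,P),g(R)).
Delete trivial equation 7 = 7.
Decompose h/3: h(0,7,nil) = R,  Z = plus(7,P),  P = g(R).
Bind R := h(0,7,nil); substituting into the one remaining equation that mentions R gives: P = g(h(0,7,nil)).
Bind Z := plus(7,P); no other remaining equation mentions Z.
Bind P := g(h(0,7,nil)). Substituting into the earlier bindings gives B := g(h(0,7,nil)), Z := plus(7,g(h(0,7,nil))).
No equations remain and no clash or occurs-check failure arose, so a unifier exists.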